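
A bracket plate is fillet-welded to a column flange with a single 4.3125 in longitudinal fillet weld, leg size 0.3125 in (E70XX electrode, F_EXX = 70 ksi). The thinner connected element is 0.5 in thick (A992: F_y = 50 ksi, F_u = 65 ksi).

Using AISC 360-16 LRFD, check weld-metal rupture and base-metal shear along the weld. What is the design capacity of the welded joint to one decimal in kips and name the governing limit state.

Weld metal: throat = 0.707×0.3125 = 0.22094 in, L = 4.3125 in. φR_n = 0.75 × 0.6 × 70 × 0.22094 × 4.3125 = 30.0 kips.
Base metal shear (0.5 in plate): yield φR_n = 1.0×0.6×50×0.5×4.3125 = 64.7 kips; rupture φR_n = 0.75×0.6×65×0.5×4.3125 = 63.1 kips; take 63.1 kips (rupture).
Governing: min(30.0, 63.1) = 30.0 kips → weld metal.

30.0 kips (weld metal governs)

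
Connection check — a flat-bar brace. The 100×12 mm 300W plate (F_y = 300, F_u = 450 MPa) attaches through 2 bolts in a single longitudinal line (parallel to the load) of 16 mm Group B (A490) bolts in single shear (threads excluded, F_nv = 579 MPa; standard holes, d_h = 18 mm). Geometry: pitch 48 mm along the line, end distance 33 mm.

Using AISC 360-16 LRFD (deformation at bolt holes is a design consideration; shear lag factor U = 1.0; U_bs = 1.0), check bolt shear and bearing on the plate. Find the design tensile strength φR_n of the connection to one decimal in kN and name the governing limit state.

Bolt shear: A_b = π(16)²/4 = 201.06 mm². φR_n = 0.75 × 579 × 201.06 × 2 × 1 = 174.6 kN.
Bearing (12 mm plate, F_u = 450 MPa): end bolts L_c = 33 − 18/2 = 24, R_n = min(1.2×24×12×450, 2.4×16×12×450) = 155.52 kN/bolt; interior L_c = 48 − 18 = 30, R_n = 194.4 kN/bolt. φR_n = 0.75 × (1×155.52 + 1×194.4) = 262.4 kN.
Governing: min(174.6, 262.4) = 174.6 kN → bolt shear.

174.6 kN (bolt shear governs)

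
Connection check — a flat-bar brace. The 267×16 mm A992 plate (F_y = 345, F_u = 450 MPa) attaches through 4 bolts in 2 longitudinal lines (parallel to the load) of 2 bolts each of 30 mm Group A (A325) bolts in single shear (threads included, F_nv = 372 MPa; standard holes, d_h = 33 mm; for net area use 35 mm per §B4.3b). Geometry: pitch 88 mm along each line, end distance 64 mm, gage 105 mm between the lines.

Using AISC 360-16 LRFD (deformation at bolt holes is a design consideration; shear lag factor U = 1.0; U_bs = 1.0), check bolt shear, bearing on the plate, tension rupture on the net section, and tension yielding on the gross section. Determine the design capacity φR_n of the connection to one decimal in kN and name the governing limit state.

788.9 kN (bolt shear governs)

Bolt shear: A_b = π(30)²/4 = 706.86 mm². φR_n = 0.75 × 372 × 706.86 × 4 × 1 = 788.9 kN.
Bearing (16 mm plate, F_u = 450 MPa): end bolts L_c = 64 − 33/2 = 47.5, R_n = min(1.2×47.5×16×450, 2.4×30×16×450) = 410.4 kN/bolt; interior L_c = 88 − 33 = 55, R_n = 475.2 kN/bolt. φR_n = 0.75 × (2×410.4 + 2×475.2) = 1328.4 kN.
Tension rupture (net): A_n = (267 − 2×35)×16 = 3152 mm² (U = 1.0, A_e = A_n). φR_n = 0.75 × 450 × 3152 = 1063.8 kN.
Tension yield (gross): A_g = 267×16 = 4272 mm². φR_n = 0.90 × 345 × 4272 = 1326.5 kN.
Governing: min(788.9, 1328.4, 1063.8, 1326.5) = 788.9 kN → bolt shear.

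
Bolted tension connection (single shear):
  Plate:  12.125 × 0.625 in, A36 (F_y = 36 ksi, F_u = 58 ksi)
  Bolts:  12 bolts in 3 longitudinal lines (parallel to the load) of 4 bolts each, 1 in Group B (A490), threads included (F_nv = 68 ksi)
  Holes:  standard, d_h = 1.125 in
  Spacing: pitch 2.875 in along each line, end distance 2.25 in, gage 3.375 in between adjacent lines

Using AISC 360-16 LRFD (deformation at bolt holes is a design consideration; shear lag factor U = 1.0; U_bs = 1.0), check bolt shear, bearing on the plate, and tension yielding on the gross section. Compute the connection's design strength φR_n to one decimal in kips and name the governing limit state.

245.5 kips (gross-section yield governs)

Bolt shear: A_b = π(1)²/4 = 0.7854 in². φR_n = 0.75 × 68 × 0.7854 × 12 × 1 = 480.7 kips.
Bearing (0.625 in plate, F_u = 58 ksi): end bolts L_c = 2.25 − 1.125/2 = 1.6875, R_n = min(1.2×1.6875×0.625×58, 2.4×1×0.625×58) = 73.406 kips/bolt; interior L_c = 2.875 − 1.125 = 1.75, R_n = 76.125 kips/bolt. φR_n = 0.75 × (3×73.406 + 9×76.125) = 679.0 kips.
Tension yield (gross): A_g = 12.125×0.625 = 7.5781 in². φR_n = 0.90 × 36 × 7.5781 = 245.5 kips.
Governing: min(480.7, 679.0, 245.5) = 245.5 kips → gross-section yield.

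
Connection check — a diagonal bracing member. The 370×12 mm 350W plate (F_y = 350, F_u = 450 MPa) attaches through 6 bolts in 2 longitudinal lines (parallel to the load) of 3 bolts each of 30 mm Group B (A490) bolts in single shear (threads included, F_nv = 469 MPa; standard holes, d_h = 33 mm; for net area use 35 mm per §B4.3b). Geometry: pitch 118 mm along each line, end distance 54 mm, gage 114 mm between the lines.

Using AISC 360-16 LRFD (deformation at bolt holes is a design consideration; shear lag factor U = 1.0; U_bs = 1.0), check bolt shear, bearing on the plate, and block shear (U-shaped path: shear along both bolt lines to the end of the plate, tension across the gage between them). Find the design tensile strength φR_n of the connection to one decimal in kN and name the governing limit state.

1304.1 kN (block shear governs)

Bolt shear: A_b = π(30)²/4 = 706.86 mm². φR_n = 0.75 × 469 × 706.86 × 6 × 1 = 1491.8 kN.
Bearing (12 mm plate, F_u = 450 MPa): end bolts L_c = 54 − 33/2 = 37.5, R_n = min(1.2×37.5×12×450, 2.4×30×12×450) = 243 kN/bolt; interior L_c = 118 − 33 = 85, R_n = 388.8 kN/bolt. φR_n = 0.75 × (2×243 + 4×388.8) = 1530.9 kN.
Block shear: shear path 2×[54+2×118] = 2×290 mm, A_gv = 6960, A_nv = 2×(290 − 2.5×35)×12 = 4860 mm²; tension across gage: (114 − 1×35)×12 = 948 mm². R_n = min(0.6×450×4860, 0.6×350×6960) + 1.0×450×948 = min(1312.2, 1461.6) + 426.6 = 1738.8 kN. φR_n = 0.75 × 1738.8 = 1304.1 kN.
Governing: min(1491.8, 1530.9, 1304.1) = 1304.1 kN → block shear.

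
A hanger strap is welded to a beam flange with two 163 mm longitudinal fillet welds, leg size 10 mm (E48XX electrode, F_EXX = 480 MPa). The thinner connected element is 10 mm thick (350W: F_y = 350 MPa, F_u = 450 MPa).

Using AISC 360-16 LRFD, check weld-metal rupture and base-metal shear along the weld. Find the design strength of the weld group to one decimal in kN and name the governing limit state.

Weld metal: throat = 0.707×10 = 7.07 mm, L = 2×163 = 326 mm. φR_n = 0.75 × 0.6 × 480 × 7.07 × 326 = 497.8 kN.
Base metal shear (10 mm plate): yield φR_n = 1.0×0.6×350×10×326 = 684.6 kN; rupture φR_n = 0.75×0.6×450×10×326 = 660.2 kN; take 660.2 kN (rupture).
Governing: min(497.8, 660.2) = 497.8 kN → weld metal.

497.8 kN (weld metal governs)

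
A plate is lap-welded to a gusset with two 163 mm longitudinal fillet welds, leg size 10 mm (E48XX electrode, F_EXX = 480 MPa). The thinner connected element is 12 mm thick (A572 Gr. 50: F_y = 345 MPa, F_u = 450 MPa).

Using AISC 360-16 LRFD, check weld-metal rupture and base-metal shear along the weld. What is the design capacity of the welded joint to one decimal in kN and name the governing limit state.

Weld metal: throat = 0.707×10 = 7.07 mm, L = 2×163 = 326 mm. φR_n = 0.75 × 0.6 × 480 × 7.07 × 326 = 497.8 kN.
Base metal shear (12 mm plate): yield φR_n = 1.0×0.6×345×12×326 = 809.8 kN; rupture φR_n = 0.75×0.6×450×12×326 = 792.2 kN; take 792.2 kN (rupture).
Governing: min(497.8, 792.2) = 497.8 kN → weld metal.

497.8 kN (weld metal governs)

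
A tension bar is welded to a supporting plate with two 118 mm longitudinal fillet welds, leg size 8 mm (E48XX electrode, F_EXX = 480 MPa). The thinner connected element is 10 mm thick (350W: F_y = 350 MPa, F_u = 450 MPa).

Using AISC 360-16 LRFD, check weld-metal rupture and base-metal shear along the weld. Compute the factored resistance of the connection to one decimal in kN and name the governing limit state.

288.3 kN (weld metal governs)

Weld metal: throat = 0.707×8 = 5.656 mm, L = 2×118 = 236 mm. φR_n = 0.75 × 0.6 × 480 × 5.656 × 236 = 288.3 kN.
Base metal shear (10 mm plate): yield φR_n = 1.0×0.6×350×10×236 = 495.6 kN; rupture φR_n = 0.75×0.6×450×10×236 = 477.9 kN; take 477.9 kN (rupture).
Governing: min(288.3, 477.9) = 288.3 kN → weld metal.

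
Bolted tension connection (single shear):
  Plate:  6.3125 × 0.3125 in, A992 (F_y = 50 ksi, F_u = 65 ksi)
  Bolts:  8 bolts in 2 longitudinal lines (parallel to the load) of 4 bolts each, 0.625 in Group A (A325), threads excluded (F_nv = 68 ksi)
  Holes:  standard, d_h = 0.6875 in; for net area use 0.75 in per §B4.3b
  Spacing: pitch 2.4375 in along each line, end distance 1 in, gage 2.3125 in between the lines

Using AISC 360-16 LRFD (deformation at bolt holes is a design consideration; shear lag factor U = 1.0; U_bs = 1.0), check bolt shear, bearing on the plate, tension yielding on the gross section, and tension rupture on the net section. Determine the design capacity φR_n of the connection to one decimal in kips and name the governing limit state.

Bolt shear: A_b = π(0.625)²/4 = 0.3068 in². φR_n = 0.75 × 68 × 0.3068 × 8 × 1 = 125.2 kips.
Bearing (0.3125 in plate, F_u = 65 ksi): end bolts L_c = 1 − 0.6875/2 = 0.65625, R_n = min(1.2×0.65625×0.3125×65, 2.4×0.625×0.3125×65) = 15.996 kips/bolt; interior L_c = 2.4375 − 0.6875 = 1.75, R_n = 30.469 kips/bolt. φR_n = 0.75 × (2×15.996 + 6×30.469) = 161.1 kips.
Tension yield (gross): A_g = 6.3125×0.3125 = 1.9727 in². φR_n = 0.90 × 50 × 1.9727 = 88.8 kips.
Tension rupture (net): A_n = (6.3125 − 2×0.75)×0.3125 = 1.5039 in² (U = 1.0, A_e = A_n). φR_n = 0.75 × 65 × 1.5039 = 73.3 kips.
Governing: min(125.2, 161.1, 88.8, 73.3) = 73.3 kips → net-section rupture.

73.3 kips (net-section rupture governs)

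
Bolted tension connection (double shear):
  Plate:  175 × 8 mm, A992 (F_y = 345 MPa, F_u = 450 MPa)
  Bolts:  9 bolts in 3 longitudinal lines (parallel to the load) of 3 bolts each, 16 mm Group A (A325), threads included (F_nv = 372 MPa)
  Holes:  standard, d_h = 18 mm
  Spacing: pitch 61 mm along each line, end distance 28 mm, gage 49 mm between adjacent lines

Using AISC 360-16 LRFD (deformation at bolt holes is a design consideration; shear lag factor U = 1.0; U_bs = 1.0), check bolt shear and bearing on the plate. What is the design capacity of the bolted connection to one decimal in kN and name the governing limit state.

806.8 kN (bearing governs)

Bolt shear: A_b = π(16)²/4 = 201.06 mm². φR_n = 0.75 × 372 × 201.06 × 9 × 2 = 1009.7 kN.
Bearing (8 mm plate, F_u = 450 MPa): end bolts L_c = 28 − 18/2 = 19, R_n = min(1.2×19×8×450, 2.4×16×8×450) = 82.08 kN/bolt; interior L_c = 61 − 18 = 43, R_n = 138.24 kN/bolt. φR_n = 0.75 × (3×82.08 + 6×138.24) = 806.8 kN.
Governing: min(1009.7, 806.8) = 806.8 kN → bearing.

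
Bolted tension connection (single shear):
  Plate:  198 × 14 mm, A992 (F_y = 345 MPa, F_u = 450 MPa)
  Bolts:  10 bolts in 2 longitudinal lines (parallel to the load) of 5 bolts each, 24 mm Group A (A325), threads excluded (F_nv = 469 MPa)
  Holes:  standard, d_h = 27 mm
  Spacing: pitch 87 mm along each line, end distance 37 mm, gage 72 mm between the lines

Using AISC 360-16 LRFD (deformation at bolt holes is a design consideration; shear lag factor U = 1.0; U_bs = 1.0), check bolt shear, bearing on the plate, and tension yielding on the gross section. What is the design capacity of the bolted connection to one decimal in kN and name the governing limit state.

Bolt shear: A_b = π(24)²/4 = 452.39 mm². φR_n = 0.75 × 469 × 452.39 × 10 × 1 = 1591.3 kN.
Bearing (14 mm plate, F_u = 450 MPa): end bolts L_c = 37 − 27/2 = 23.5, R_n = min(1.2×23.5×14×450, 2.4×24×14×450) = 177.66 kN/bolt; interior L_c = 87 − 27 = 60, R_n = 362.88 kN/bolt. φR_n = 0.75 × (2×177.66 + 8×362.88) = 2443.8 kN.
Tension yield (gross): A_g = 198×14 = 2772 mm². φR_n = 0.90 × 345 × 2772 = 860.7 kN.
Governing: min(1591.3, 2443.8, 860.7) = 860.7 kN → gross-section yield.

860.7 kN (gross-section yield governs)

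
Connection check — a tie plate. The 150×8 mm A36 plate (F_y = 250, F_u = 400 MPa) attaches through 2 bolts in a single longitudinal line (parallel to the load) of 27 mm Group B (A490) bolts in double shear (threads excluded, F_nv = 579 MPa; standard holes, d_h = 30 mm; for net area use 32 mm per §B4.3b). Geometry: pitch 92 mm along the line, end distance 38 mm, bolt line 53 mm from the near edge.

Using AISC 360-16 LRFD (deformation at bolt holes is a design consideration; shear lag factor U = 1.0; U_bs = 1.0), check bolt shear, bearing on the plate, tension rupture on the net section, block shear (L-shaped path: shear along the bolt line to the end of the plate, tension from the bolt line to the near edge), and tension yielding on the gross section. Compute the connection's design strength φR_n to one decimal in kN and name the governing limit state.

Bolt shear: A_b = π(27)²/4 = 572.56 mm². φR_n = 0.75 × 579 × 572.56 × 2 × 2 = 994.5 kN.
Bearing (8 mm plate, F_u = 400 MPa): end bolts L_c = 38 − 30/2 = 23, R_n = min(1.2×23×8×400, 2.4×27×8×400) = 88.32 kN/bolt; interior L_c = 92 − 30 = 62, R_n = 207.36 kN/bolt. φR_n = 0.75 × (1×88.32 + 1×207.36) = 221.8 kN.
Tension rupture (net): A_n = (150 − 1×32)×8 = 944 mm² (U = 1.0, A_e = A_n). φR_n = 0.75 × 400 × 944 = 283.2 kN.
Block shear: shear path 1×[38+1×92] = 1×130 mm, A_gv = 1040, A_nv = 1×(130 − 1.5×32)×8 = 656 mm²; tension to near edge: (53 − 0.5×32)×8 = 296 mm². R_n = min(0.6×400×656, 0.6×250×1040) + 1.0×400×296 = min(157.44, 156) + 118.4 = 274.4 kN. φR_n = 0.75 × 274.4 = 205.8 kN.
Tension yield (gross): A_g = 150×8 = 1200 mm². φR_n = 0.90 × 250 × 1200 = 270.0 kN.
Governing: min(994.5, 221.8, 283.2, 205.8, 270.0) = 205.8 kN → block shear.

205.8 kN (block shear governs)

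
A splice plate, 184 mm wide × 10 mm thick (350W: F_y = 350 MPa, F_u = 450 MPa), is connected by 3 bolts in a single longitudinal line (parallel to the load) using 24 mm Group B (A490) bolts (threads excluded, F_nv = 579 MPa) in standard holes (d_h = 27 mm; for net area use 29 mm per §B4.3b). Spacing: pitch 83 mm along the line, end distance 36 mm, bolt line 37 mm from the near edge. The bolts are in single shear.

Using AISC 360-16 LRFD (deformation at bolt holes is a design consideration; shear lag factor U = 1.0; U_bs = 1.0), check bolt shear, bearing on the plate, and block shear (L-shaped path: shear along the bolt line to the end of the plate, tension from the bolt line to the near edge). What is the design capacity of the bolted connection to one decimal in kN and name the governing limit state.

Bolt shear: A_b = π(24)²/4 = 452.39 mm². φR_n = 0.75 × 579 × 452.39 × 3 × 1 = 589.4 kN.
Bearing (10 mm plate, F_u = 450 MPa): end bolts L_c = 36 − 27/2 = 22.5, R_n = min(1.2×22.5×10×450, 2.4×24×10×450) = 121.5 kN/bolt; interior L_c = 83 − 27 = 56, R_n = 259.2 kN/bolt. φR_n = 0.75 × (1×121.5 + 2×259.2) = 479.9 kN.
Block shear: shear path 1×[36+2×83] = 1×202 mm, A_gv = 2020, A_nv = 1×(202 − 2.5×29)×10 = 1295 mm²; tension to near edge: (37 − 0.5×29)×10 = 225 mm². R_n = min(0.6×450×1295, 0.6×350×2020) + 1.0×450×225 = min(349.65, 424.2) + 101.25 = 450.9 kN. φR_n = 0.75 × 450.9 = 338.2 kN.
Governing: min(589.4, 479.9, 338.2) = 338.2 kN → block shear.

338.2 kN (block shear governs)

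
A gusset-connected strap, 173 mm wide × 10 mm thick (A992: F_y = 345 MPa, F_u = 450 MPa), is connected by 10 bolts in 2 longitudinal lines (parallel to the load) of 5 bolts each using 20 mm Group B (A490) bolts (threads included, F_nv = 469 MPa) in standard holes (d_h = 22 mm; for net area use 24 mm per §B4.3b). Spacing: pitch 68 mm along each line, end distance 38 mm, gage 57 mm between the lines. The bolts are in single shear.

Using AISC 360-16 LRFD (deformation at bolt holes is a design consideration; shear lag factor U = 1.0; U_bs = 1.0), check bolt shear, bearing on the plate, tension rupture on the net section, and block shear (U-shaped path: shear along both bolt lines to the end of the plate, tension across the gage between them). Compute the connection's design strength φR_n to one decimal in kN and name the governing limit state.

Bolt shear: A_b = π(20)²/4 = 314.16 mm². φR_n = 0.75 × 469 × 314.16 × 10 × 1 = 1105.1 kN.
Bearing (10 mm plate, F_u = 450 MPa): end bolts L_c = 38 − 22/2 = 27, R_n = min(1.2×27×10×450, 2.4×20×10×450) = 145.8 kN/bolt; interior L_c = 68 − 22 = 46, R_n = 216 kN/bolt. φR_n = 0.75 × (2×145.8 + 8×216) = 1514.7 kN.
Tension rupture (net): A_n = (173 − 2×24)×10 = 1250 mm² (U = 1.0, A_e = A_n). φR_n = 0.75 × 450 × 1250 = 421.9 kN.
Block shear: shear path 2×[38+4×68] = 2×310 mm, A_gv = 6200, A_nv = 2×(310 − 4.5×24)×10 = 4040 mm²; tension across gage: (57 − 1×24)×10 = 330 mm². R_n = min(0.6×450×4040, 0.6×345×6200) + 1.0×450×330 = min(1090.8, 1283.4) + 148.5 = 1239.3 kN. φR_n = 0.75 × 1239.3 = 929.5 kN.
Governing: min(1105.1, 1514.7, 421.9, 929.5) = 421.9 kN → net-section rupture.

421.9 kN (net-section rupture governs)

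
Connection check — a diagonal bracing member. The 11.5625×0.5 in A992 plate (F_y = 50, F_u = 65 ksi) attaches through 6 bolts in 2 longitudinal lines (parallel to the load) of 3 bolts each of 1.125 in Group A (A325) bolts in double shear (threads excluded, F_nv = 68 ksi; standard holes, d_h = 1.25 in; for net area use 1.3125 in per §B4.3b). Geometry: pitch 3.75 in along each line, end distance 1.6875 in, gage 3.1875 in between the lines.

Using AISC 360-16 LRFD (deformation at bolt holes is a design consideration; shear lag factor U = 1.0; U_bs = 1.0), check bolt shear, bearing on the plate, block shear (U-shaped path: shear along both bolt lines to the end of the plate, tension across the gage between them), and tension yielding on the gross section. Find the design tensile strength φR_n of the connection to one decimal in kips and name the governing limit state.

218.5 kips (block shear governs)

Bolt shear: A_b = π(1.125)²/4 = 0.99402 in². φR_n = 0.75 × 68 × 0.99402 × 6 × 2 = 608.3 kips.
Bearing (0.5 in plate, F_u = 65 ksi): end bolts L_c = 1.6875 − 1.25/2 = 1.0625, R_n = min(1.2×1.0625×0.5×65, 2.4×1.125×0.5×65) = 41.438 kips/bolt; interior L_c = 3.75 − 1.25 = 2.5, R_n = 87.75 kips/bolt. φR_n = 0.75 × (2×41.438 + 4×87.75) = 325.4 kips.
Block shear: shear path 2×[1.6875+2×3.75] = 2×9.1875 in, A_gv = 9.1875, A_nv = 2×(9.1875 − 2.5×1.3125)×0.5 = 5.9063 in²; tension across gage: (3.1875 − 1×1.3125)×0.5 = 0.9375 in². R_n = min(0.6×65×5.9063, 0.6×50×9.1875) + 1.0×65×0.9375 = min(230.35, 275.63) + 60.938 = 291.29 kips. φR_n = 0.75 × 291.29 = 218.5 kips.
Tension yield (gross): A_g = 11.5625×0.5 = 5.7813 in². φR_n = 0.90 × 50 × 5.7813 = 260.2 kips.
Governing: min(608.3, 325.4, 218.5, 260.2) = 218.5 kips → block shear.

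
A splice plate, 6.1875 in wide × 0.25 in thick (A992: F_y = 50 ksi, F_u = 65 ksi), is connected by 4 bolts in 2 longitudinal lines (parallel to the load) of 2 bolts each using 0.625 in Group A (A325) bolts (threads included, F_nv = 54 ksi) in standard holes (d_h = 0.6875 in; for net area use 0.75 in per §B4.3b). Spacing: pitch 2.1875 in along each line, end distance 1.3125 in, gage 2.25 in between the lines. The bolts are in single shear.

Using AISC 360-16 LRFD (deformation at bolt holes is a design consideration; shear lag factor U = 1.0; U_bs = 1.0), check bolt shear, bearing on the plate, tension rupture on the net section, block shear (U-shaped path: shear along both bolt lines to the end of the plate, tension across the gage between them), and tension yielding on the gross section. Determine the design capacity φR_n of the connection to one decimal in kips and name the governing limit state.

49.7 kips (bolt shear governs)

Bolt shear: A_b = π(0.625)²/4 = 0.3068 in². φR_n = 0.75 × 54 × 0.3068 × 4 × 1 = 49.7 kips.
Bearing (0.25 in plate, F_u = 65 ksi): end bolts L_c = 1.3125 − 0.6875/2 = 0.96875, R_n = min(1.2×0.96875×0.25×65, 2.4×0.625×0.25×65) = 18.891 kips/bolt; interior L_c = 2.1875 − 0.6875 = 1.5, R_n = 24.375 kips/bolt. φR_n = 0.75 × (2×18.891 + 2×24.375) = 64.9 kips.
Tension rupture (net): A_n = (6.1875 − 2×0.75)×0.25 = 1.1719 in² (U = 1.0, A_e = A_n). φR_n = 0.75 × 65 × 1.1719 = 57.1 kips.
Block shear: shear path 2×[1.3125+1×2.1875] = 2×3.5 in, A_gv = 1.75, A_nv = 2×(3.5 − 1.5×0.75)×0.25 = 1.1875 in²; tension across gage: (2.25 − 1×0.75)×0.25 = 0.375 in². R_n = min(0.6×65×1.1875, 0.6×50×1.75) + 1.0×65×0.375 = min(46.313, 52.5) + 24.375 = 70.688 kips. φR_n = 0.75 × 70.688 = 53.0 kips.
Tension yield (gross): A_g = 6.1875×0.25 = 1.5469 in². φR_n = 0.90 × 50 × 1.5469 = 69.6 kips.
Governing: min(49.7, 64.9, 57.1, 53.0, 69.6) = 49.7 kips → bolt shear.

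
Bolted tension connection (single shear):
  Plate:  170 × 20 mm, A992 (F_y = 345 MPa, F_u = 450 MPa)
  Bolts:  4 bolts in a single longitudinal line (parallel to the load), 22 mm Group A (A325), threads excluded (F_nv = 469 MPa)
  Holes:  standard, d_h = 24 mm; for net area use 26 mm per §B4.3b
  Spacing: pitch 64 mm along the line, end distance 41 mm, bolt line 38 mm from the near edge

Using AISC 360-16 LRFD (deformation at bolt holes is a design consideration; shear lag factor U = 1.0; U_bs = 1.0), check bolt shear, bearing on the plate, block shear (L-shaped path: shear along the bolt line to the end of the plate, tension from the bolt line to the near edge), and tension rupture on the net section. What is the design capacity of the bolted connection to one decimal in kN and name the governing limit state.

Bolt shear: A_b = π(22)²/4 = 380.13 mm². φR_n = 0.75 × 469 × 380.13 × 4 × 1 = 534.8 kN.
Bearing (20 mm plate, F_u = 450 MPa): end bolts L_c = 41 − 24/2 = 29, R_n = min(1.2×29×20×450, 2.4×22×20×450) = 313.2 kN/bolt; interior L_c = 64 − 24 = 40, R_n = 432 kN/bolt. φR_n = 0.75 × (1×313.2 + 3×432) = 1206.9 kN.
Block shear: shear path 1×[41+3×64] = 1×233 mm, A_gv = 4660, A_nv = 1×(233 − 3.5×26)×20 = 2840 mm²; tension to near edge: (38 − 0.5×26)×20 = 500 mm². R_n = min(0.6×450×2840, 0.6×345×4660) + 1.0×450×500 = min(766.8, 964.62) + 225 = 991.8 kN. φR_n = 0.75 × 991.8 = 743.9 kN.
Tension rupture (net): A_n = (170 − 1×26)×20 = 2880 mm² (U = 1.0, A_e = A_n). φR_n = 0.75 × 450 × 2880 = 972.0 kN.
Governing: min(534.8, 1206.9, 743.9, 972.0) = 534.8 kN → bolt shear.

534.8 kN (bolt shear governs)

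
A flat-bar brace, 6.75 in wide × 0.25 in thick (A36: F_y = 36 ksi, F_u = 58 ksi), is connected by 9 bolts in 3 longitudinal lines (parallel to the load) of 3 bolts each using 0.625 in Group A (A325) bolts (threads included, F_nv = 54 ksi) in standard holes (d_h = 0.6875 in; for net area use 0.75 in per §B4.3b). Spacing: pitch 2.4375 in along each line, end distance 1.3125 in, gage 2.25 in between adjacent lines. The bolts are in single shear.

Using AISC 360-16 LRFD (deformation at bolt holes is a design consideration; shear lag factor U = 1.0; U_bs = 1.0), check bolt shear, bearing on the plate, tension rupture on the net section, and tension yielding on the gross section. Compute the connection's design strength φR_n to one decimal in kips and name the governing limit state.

48.9 kips (net-section rupture governs)

Bolt shear: A_b = π(0.625)²/4 = 0.3068 in². φR_n = 0.75 × 54 × 0.3068 × 9 × 1 = 111.8 kips.
Bearing (0.25 in plate, F_u = 58 ksi): end bolts L_c = 1.3125 − 0.6875/2 = 0.96875, R_n = min(1.2×0.96875×0.25×58, 2.4×0.625×0.25×58) = 16.856 kips/bolt; interior L_c = 2.4375 − 0.6875 = 1.75, R_n = 21.75 kips/bolt. φR_n = 0.75 × (3×16.856 + 6×21.75) = 135.8 kips.
Tension rupture (net): A_n = (6.75 − 3×0.75)×0.25 = 1.125 in² (U = 1.0, A_e = A_n). φR_n = 0.75 × 58 × 1.125 = 48.9 kips.
Tension yield (gross): A_g = 6.75×0.25 = 1.6875 in². φR_n = 0.90 × 36 × 1.6875 = 54.7 kips.
Governing: min(111.8, 135.8, 48.9, 54.7) = 48.9 kips → net-section rupture.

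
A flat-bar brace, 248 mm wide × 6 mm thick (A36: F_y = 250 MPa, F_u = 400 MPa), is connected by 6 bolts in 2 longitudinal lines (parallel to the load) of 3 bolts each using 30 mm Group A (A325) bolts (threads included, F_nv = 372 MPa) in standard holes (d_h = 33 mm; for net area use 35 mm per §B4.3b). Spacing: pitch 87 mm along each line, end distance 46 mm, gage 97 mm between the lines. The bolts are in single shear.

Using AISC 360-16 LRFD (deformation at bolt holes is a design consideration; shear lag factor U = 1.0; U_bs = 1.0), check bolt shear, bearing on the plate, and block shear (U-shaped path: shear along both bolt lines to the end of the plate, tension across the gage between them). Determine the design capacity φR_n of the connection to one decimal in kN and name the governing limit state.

397.8 kN (block shear governs)

Bolt shear: A_b = π(30)²/4 = 706.86 mm². φR_n = 0.75 × 372 × 706.86 × 6 × 1 = 1183.3 kN.
Bearing (6 mm plate, F_u = 400 MPa): end bolts L_c = 46 − 33/2 = 29.5, R_n = min(1.2×29.5×6×400, 2.4×30×6×400) = 84.96 kN/bolt; interior L_c = 87 − 33 = 54, R_n = 155.52 kN/bolt. φR_n = 0.75 × (2×84.96 + 4×155.52) = 594.0 kN.
Block shear: shear path 2×[46+2×87] = 2×220 mm, A_gv = 2640, A_nv = 2×(220 − 2.5×35)×6 = 1590 mm²; tension across gage: (97 − 1×35)×6 = 372 mm². R_n = min(0.6×400×1590, 0.6×250×2640) + 1.0×400×372 = min(381.6, 396) + 148.8 = 530.4 kN. φR_n = 0.75 × 530.4 = 397.8 kN.
Governing: min(1183.3, 594.0, 397.8) = 397.8 kN → block shear.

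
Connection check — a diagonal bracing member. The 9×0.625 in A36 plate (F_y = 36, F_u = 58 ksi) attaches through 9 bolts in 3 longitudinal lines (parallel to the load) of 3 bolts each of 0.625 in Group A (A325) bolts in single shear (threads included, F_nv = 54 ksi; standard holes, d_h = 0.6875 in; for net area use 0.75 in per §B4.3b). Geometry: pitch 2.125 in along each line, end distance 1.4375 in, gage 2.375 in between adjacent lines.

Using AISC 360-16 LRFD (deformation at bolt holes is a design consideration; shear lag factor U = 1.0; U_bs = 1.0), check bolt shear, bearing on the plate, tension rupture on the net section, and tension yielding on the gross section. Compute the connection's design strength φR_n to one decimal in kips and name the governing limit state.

111.8 kips (bolt shear governs)

Bolt shear: A_b = π(0.625)²/4 = 0.3068 in². φR_n = 0.75 × 54 × 0.3068 × 9 × 1 = 111.8 kips.
Bearing (0.625 in plate, F_u = 58 ksi): end bolts L_c = 1.4375 − 0.6875/2 = 1.09375, R_n = min(1.2×1.09375×0.625×58, 2.4×0.625×0.625×58) = 47.578 kips/bolt; interior L_c = 2.125 − 0.6875 = 1.4375, R_n = 54.375 kips/bolt. φR_n = 0.75 × (3×47.578 + 6×54.375) = 351.7 kips.
Tension rupture (net): A_n = (9 − 3×0.75)×0.625 = 4.2188 in² (U = 1.0, A_e = A_n). φR_n = 0.75 × 58 × 4.2188 = 183.5 kips.
Tension yield (gross): A_g = 9×0.625 = 5.625 in². φR_n = 0.90 × 36 × 5.625 = 182.3 kips.
Governing: min(111.8, 351.7, 183.5, 182.3) = 111.8 kips → bolt shear.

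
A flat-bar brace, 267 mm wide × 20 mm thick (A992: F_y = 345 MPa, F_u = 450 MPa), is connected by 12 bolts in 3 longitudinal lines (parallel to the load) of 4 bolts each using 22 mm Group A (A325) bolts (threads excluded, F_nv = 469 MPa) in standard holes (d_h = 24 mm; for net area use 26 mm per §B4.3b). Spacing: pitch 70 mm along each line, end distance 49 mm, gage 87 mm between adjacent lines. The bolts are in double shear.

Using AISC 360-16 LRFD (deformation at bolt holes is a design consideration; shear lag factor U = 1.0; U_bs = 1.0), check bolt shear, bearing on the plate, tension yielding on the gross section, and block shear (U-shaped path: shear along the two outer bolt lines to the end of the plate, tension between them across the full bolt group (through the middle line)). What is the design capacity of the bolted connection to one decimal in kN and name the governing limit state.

1658.1 kN (gross-section yield governs)

Bolt shear: A_b = π(22)²/4 = 380.13 mm². φR_n = 0.75 × 469 × 380.13 × 12 × 2 = 3209.1 kN.
Bearing (20 mm plate, F_u = 450 MPa): end bolts L_c = 49 − 24/2 = 37, R_n = min(1.2×37×20×450, 2.4×22×20×450) = 399.6 kN/bolt; interior L_c = 70 − 24 = 46, R_n = 475.2 kN/bolt. φR_n = 0.75 × (3×399.6 + 9×475.2) = 4106.7 kN.
Tension yield (gross): A_g = 267×20 = 5340 mm². φR_n = 0.90 × 345 × 5340 = 1658.1 kN.
Block shear: shear path 2×[49+3×70] = 2×259 mm, A_gv = 10360, A_nv = 2×(259 − 3.5×26)×20 = 6720 mm²; tension across gage: (174 − 2×26)×20 = 2440 mm². R_n = min(0.6×450×6720, 0.6×345×10360) + 1.0×450×2440 = min(1814.4, 2144.5) + 1098 = 2912.4 kN. φR_n = 0.75 × 2912.4 = 2184.3 kN.
Governing: min(3209.1, 4106.7, 1658.1, 2184.3) = 1658.1 kN → gross-section yield.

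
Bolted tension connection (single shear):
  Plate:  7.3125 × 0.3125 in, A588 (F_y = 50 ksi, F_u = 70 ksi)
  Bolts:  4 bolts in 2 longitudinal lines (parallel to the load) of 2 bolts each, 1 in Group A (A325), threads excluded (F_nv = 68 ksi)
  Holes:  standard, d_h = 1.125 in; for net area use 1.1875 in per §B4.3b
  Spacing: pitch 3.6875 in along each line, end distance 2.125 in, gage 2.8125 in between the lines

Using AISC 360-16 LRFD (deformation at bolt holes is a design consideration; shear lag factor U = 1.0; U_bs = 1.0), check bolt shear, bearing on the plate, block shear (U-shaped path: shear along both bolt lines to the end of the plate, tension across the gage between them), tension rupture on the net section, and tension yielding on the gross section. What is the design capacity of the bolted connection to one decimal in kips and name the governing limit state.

81.0 kips (net-section rupture governs)

Bolt shear: A_b = π(1)²/4 = 0.7854 in². φR_n = 0.75 × 68 × 0.7854 × 4 × 1 = 160.2 kips.
Bearing (0.3125 in plate, F_u = 70 ksi): end bolts L_c = 2.125 − 1.125/2 = 1.5625, R_n = min(1.2×1.5625×0.3125×70, 2.4×1×0.3125×70) = 41.016 kips/bolt; interior L_c = 3.6875 − 1.125 = 2.5625, R_n = 52.5 kips/bolt. φR_n = 0.75 × (2×41.016 + 2×52.5) = 140.3 kips.
Block shear: shear path 2×[2.125+1×3.6875] = 2×5.8125 in, A_gv = 3.6328, A_nv = 2×(5.8125 − 1.5×1.1875)×0.3125 = 2.5195 in²; tension across gage: (2.8125 − 1×1.1875)×0.3125 = 0.50781 in². R_n = min(0.6×70×2.5195, 0.6×50×3.6328) + 1.0×70×0.50781 = min(105.82, 108.98) + 35.547 = 141.37 kips. φR_n = 0.75 × 141.37 = 106.0 kips.
Tension rupture (net): A_n = (7.3125 − 2×1.1875)×0.3125 = 1.543 in² (U = 1.0, A_e = A_n). φR_n = 0.75 × 70 × 1.543 = 81.0 kips.
Tension yield (gross): A_g = 7.3125×0.3125 = 2.2852 in². φR_n = 0.90 × 50 × 2.2852 = 102.8 kips.
Governing: min(160.2, 140.3, 106.0, 81.0, 102.8) = 81.0 kips → net-section rupture.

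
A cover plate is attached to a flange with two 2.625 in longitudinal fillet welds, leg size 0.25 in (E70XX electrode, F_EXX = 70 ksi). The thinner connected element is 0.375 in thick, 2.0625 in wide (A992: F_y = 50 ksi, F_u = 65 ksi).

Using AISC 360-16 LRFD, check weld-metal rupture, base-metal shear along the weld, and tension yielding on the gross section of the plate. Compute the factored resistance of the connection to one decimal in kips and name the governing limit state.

29.2 kips (weld metal governs)

Weld metal: throat = 0.707×0.25 = 0.17675 in, L = 2×2.625 = 5.25 in. φR_n = 0.75 × 0.6 × 70 × 0.17675 × 5.25 = 29.2 kips.
Base metal shear (0.375 in plate): yield φR_n = 1.0×0.6×50×0.375×5.25 = 59.1 kips; rupture φR_n = 0.75×0.6×65×0.375×5.25 = 57.6 kips; take 57.6 kips (rupture).
Tension yield (gross): A_g = 2.0625×0.375 = 0.77344 in². φR_n = 0.90 × 50 × 0.77344 = 34.8 kips.
Governing: min(29.2, 57.6, 34.8) = 29.2 kips → weld metal.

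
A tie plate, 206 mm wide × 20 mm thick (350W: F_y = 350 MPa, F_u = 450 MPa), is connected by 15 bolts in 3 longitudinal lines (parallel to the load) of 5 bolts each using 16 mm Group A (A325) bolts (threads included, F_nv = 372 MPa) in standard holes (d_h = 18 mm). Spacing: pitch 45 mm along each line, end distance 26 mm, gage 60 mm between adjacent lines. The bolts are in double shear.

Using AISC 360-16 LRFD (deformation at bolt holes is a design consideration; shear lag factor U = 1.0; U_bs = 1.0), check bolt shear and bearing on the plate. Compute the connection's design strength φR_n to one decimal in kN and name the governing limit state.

Bolt shear: A_b = π(16)²/4 = 201.06 mm². φR_n = 0.75 × 372 × 201.06 × 15 × 2 = 1682.9 kN.
Bearing (20 mm plate, F_u = 450 MPa): end bolts L_c = 26 − 18/2 = 17, R_n = min(1.2×17×20×450, 2.4×16×20×450) = 183.6 kN/bolt; interior L_c = 45 − 18 = 27, R_n = 291.6 kN/bolt. φR_n = 0.75 × (3×183.6 + 12×291.6) = 3037.5 kN.
Governing: min(1682.9, 3037.5) = 1682.9 kN → bolt shear.

1682.9 kN (bolt shear governs)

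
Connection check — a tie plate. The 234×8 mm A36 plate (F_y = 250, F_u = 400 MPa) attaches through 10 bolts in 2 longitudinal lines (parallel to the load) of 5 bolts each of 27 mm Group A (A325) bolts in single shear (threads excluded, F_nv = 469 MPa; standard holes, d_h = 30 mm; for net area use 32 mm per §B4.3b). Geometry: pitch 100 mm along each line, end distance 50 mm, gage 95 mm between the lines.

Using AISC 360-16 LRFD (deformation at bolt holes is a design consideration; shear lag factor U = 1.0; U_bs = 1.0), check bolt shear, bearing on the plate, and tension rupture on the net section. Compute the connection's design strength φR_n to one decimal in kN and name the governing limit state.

Bolt shear: A_b = π(27)²/4 = 572.56 mm². φR_n = 0.75 × 469 × 572.56 × 10 × 1 = 2014.0 kN.
Bearing (8 mm plate, F_u = 400 MPa): end bolts L_c = 50 − 30/2 = 35, R_n = min(1.2×35×8×400, 2.4×27×8×400) = 134.4 kN/bolt; interior L_c = 100 − 30 = 70, R_n = 207.36 kN/bolt. φR_n = 0.75 × (2×134.4 + 8×207.36) = 1445.8 kN.
Tension rupture (net): A_n = (234 − 2×32)×8 = 1360 mm² (U = 1.0, A_e = A_n). φR_n = 0.75 × 400 × 1360 = 408.0 kN.
Governing: min(2014.0, 1445.8, 408.0) = 408.0 kN → net-section rupture.

408.0 kN (net-section rupture governs)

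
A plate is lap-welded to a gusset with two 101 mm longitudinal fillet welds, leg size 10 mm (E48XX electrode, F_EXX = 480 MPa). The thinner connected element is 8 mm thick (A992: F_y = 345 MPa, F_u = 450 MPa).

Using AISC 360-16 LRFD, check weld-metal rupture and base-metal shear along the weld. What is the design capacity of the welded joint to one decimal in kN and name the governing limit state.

Weld metal: throat = 0.707×10 = 7.07 mm, L = 2×101 = 202 mm. φR_n = 0.75 × 0.6 × 480 × 7.07 × 202 = 308.5 kN.
Base metal shear (8 mm plate): yield φR_n = 1.0×0.6×345×8×202 = 334.5 kN; rupture φR_n = 0.75×0.6×450×8×202 = 327.2 kN; take 327.2 kN (rupture).
Governing: min(308.5, 327.2) = 308.5 kN → weld metal.

308.5 kN (weld metal governs)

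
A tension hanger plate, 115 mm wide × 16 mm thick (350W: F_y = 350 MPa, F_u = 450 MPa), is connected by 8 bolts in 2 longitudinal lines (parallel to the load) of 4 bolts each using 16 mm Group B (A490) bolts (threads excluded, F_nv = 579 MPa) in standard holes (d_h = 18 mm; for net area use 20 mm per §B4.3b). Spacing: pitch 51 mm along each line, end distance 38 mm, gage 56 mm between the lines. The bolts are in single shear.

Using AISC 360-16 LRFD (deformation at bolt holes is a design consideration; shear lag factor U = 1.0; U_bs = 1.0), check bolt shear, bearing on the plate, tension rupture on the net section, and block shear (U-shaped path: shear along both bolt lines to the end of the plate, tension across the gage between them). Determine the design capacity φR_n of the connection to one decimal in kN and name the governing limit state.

405.0 kN (net-section rupture governs)

Bolt shear: A_b = π(16)²/4 = 201.06 mm². φR_n = 0.75 × 579 × 201.06 × 8 × 1 = 698.5 kN.
Bearing (16 mm plate, F_u = 450 MPa): end bolts L_c = 38 − 18/2 = 29, R_n = min(1.2×29×16×450, 2.4×16×16×450) = 250.56 kN/bolt; interior L_c = 51 − 18 = 33, R_n = 276.48 kN/bolt. φR_n = 0.75 × (2×250.56 + 6×276.48) = 1620.0 kN.
Tension rupture (net): A_n = (115 − 2×20)×16 = 1200 mm² (U = 1.0, A_e = A_n). φR_n = 0.75 × 450 × 1200 = 405.0 kN.
Block shear: shear path 2×[38+3×51] = 2×191 mm, A_gv = 6112, A_nv = 2×(191 − 3.5×20)×16 = 3872 mm²; tension across gage: (56 − 1×20)×16 = 576 mm². R_n = min(0.6×450×3872, 0.6×350×6112) + 1.0×450×576 = min(1045.4, 1283.5) + 259.2 = 1304.6 kN. φR_n = 0.75 × 1304.6 = 978.5 kN.
Governing: min(698.5, 1620.0, 405.0, 978.5) = 405.0 kN → net-section rupture.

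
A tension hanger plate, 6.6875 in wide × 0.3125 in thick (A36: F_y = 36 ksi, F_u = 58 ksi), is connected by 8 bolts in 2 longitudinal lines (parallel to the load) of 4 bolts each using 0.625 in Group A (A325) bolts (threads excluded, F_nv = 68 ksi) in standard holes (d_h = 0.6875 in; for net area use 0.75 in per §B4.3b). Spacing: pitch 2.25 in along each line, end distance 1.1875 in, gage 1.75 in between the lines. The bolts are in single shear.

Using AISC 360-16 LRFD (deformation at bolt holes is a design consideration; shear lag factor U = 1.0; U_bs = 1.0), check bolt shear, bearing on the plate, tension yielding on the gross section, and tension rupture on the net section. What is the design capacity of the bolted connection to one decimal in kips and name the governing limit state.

67.7 kips (gross-section yield governs)

Bolt shear: A_b = π(0.625)²/4 = 0.3068 in². φR_n = 0.75 × 68 × 0.3068 × 8 × 1 = 125.2 kips.
Bearing (0.3125 in plate, F_u = 58 ksi): end bolts L_c = 1.1875 − 0.6875/2 = 0.84375, R_n = min(1.2×0.84375×0.3125×58, 2.4×0.625×0.3125×58) = 18.352 kips/bolt; interior L_c = 2.25 − 0.6875 = 1.5625, R_n = 27.188 kips/bolt. φR_n = 0.75 × (2×18.352 + 6×27.188) = 149.9 kips.
Tension yield (gross): A_g = 6.6875×0.3125 = 2.0898 in². φR_n = 0.90 × 36 × 2.0898 = 67.7 kips.
Tension rupture (net): A_n = (6.6875 − 2×0.75)×0.3125 = 1.6211 in² (U = 1.0, A_e = A_n). φR_n = 0.75 × 58 × 1.6211 = 70.5 kips.
Governing: min(125.2, 149.9, 67.7, 70.5) = 67.7 kips → gross-section yield.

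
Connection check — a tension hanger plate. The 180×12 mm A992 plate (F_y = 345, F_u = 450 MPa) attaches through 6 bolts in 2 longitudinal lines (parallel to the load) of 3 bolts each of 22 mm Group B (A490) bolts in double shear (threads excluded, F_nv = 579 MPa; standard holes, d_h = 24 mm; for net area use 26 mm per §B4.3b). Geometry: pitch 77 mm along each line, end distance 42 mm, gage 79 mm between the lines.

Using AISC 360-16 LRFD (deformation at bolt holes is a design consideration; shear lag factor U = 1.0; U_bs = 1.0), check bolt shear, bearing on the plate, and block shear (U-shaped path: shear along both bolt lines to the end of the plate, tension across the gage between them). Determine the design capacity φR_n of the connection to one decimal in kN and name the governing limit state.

851.3 kN (block shear governs)

Bolt shear: A_b = π(22)²/4 = 380.13 mm². φR_n = 0.75 × 579 × 380.13 × 6 × 2 = 1980.9 kN.
Bearing (12 mm plate, F_u = 450 MPa): end bolts L_c = 42 − 24/2 = 30, R_n = min(1.2×30×12×450, 2.4×22×12×450) = 194.4 kN/bolt; interior L_c = 77 − 24 = 53, R_n = 285.12 kN/bolt. φR_n = 0.75 × (2×194.4 + 4×285.12) = 1147.0 kN.
Block shear: shear path 2×[42+2×77] = 2×196 mm, A_gv = 4704, A_nv = 2×(196 − 2.5×26)×12 = 3144 mm²; tension across gage: (79 − 1×26)×12 = 636 mm². R_n = min(0.6×450×3144, 0.6×345×4704) + 1.0×450×636 = min(848.88, 973.73) + 286.2 = 1135.1 kN. φR_n = 0.75 × 1135.1 = 851.3 kN.
Governing: min(1980.9, 1147.0, 851.3) = 851.3 kN → block shear.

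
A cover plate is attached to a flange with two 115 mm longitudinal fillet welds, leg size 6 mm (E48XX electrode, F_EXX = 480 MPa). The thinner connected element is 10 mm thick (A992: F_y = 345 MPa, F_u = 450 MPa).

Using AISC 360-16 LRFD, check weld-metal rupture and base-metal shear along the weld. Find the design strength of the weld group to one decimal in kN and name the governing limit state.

Weld metal: throat = 0.707×6 = 4.242 mm, L = 2×115 = 230 mm. φR_n = 0.75 × 0.6 × 480 × 4.242 × 230 = 210.7 kN.
Base metal shear (10 mm plate): yield φR_n = 1.0×0.6×345×10×230 = 476.1 kN; rupture φR_n = 0.75×0.6×450×10×230 = 465.8 kN; take 465.8 kN (rupture).
Governing: min(210.7, 465.8) = 210.7 kN → weld metal.

210.7 kN (weld metal governs)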